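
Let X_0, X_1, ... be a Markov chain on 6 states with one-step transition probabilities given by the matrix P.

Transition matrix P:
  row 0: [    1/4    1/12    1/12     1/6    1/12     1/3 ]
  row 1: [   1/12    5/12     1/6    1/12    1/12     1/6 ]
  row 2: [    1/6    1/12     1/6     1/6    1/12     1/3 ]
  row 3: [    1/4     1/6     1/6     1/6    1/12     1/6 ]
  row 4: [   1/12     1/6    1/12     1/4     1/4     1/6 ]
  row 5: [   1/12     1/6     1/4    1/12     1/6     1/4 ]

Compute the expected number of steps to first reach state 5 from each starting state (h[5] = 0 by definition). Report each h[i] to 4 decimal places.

First-step conditioning: h[5] = 0; for i ≠ 5, h[i] = 1 + Σ_k P[i][k]·h[k].
  h[0] = 1 + 1/4·h[0] + 1/12·h[1] + 1/12·h[2] + 1/6·h[3] + 1/12·h[4]
  h[1] = 1 + 1/12·h[0] + 5/12·h[1] + 1/6·h[2] + 1/12·h[3] + 1/12·h[4]
  h[2] = 1 + 1/6·h[0] + 1/12·h[1] + 1/6·h[2] + 1/6·h[3] + 1/12·h[4]
  h[3] = 1 + 1/4·h[0] + 1/6·h[1] + 1/6·h[2] + 1/6·h[3] + 1/12·h[4]
  h[4] = 1 + 1/12·h[0] + 1/6·h[1] + 1/12·h[2] + 1/4·h[3] + 1/4·h[4]
Solving the 5×5 linear system over states ≠ 5 gives exactly h = [1940/511, 340/73, 1940/511, 2300/511, 344/73, 0] (h[5] = 0 is the target).

h = [3.7965, 4.6575, 3.7965, 4.5010, 4.7123, 0.0000]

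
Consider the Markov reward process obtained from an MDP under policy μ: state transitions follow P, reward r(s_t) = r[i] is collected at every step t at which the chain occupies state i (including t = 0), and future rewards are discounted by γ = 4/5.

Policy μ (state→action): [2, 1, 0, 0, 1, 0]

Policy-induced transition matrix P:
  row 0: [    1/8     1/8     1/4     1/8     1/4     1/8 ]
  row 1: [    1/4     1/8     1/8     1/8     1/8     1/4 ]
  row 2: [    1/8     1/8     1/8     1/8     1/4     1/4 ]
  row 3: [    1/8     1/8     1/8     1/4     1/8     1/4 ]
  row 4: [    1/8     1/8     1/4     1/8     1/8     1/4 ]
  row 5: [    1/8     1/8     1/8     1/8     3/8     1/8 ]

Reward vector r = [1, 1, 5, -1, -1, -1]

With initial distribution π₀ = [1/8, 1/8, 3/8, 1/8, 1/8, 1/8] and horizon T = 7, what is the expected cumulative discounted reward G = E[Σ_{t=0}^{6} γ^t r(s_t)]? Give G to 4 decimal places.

t=0: π = [0.1250, 0.1250, 0.3750, 0.1250, 0.1250, 0.1250], E[r] = 1.7500, γ^t·E[r] = 1.750000, running G = 1.750000
t=1: π = [0.1406, 0.1250, 0.1563, 0.1406, 0.2188, 0.2188], E[r] = 0.4688, γ^t·E[r] = 0.375000, running G = 2.125000
t=2: π = [0.1406, 0.1250, 0.1699, 0.1426, 0.2168, 0.2051], E[r] = 0.5508, γ^t·E[r] = 0.352500, running G = 2.477500
t=3: π = [0.1406, 0.1250, 0.1697, 0.1428, 0.2151, 0.2068], E[r] = 0.5493, γ^t·E[r] = 0.281250, running G = 2.758750
t=4: π = [0.1406, 0.1250, 0.1695, 0.1429, 0.2155, 0.2066], E[r] = 0.5480, γ^t·E[r] = 0.224475, running G = 2.983225
t=5: π = [0.1406, 0.1250, 0.1695, 0.1429, 0.2154, 0.2066], E[r] = 0.5483, γ^t·E[r] = 0.179678, running G = 3.162903
t=6: π = [0.1406, 0.1250, 0.1695, 0.1429, 0.2154, 0.2066], E[r] = 0.5483, γ^t·E[r] = 0.143726, running G = 3.306629

G = 3.3066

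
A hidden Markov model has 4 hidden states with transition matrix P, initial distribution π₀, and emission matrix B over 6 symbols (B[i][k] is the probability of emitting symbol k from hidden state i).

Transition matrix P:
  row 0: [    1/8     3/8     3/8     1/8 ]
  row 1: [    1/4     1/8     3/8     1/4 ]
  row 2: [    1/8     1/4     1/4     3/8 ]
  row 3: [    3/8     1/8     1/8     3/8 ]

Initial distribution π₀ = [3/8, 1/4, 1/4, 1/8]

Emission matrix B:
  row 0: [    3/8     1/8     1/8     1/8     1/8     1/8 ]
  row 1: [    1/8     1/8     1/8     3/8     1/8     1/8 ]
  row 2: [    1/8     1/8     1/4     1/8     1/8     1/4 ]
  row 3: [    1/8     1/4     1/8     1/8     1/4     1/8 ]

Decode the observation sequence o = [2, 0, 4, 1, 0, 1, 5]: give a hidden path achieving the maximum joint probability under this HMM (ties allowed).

path = [2, 3, 3, 3, 0, 1, 2]

t=0: δ = [4.688e-02, 3.125e-02, 6.250e-02, 1.562e-02]  (obs o_0=2)
t=1: δ = [2.930e-03, 2.197e-03, 2.197e-03, 2.930e-03]  ψ = [1, 0, 0, 2]  (obs o_1=0)
t=2: δ = [1.373e-04, 1.373e-04, 1.373e-04, 2.747e-04]  ψ = [3, 0, 0, 3]  (obs o_2=4)
t=3: δ = [1.287e-05, 6.437e-06, 6.437e-06, 2.575e-05]  ψ = [3, 0, 0, 3]  (obs o_3=1)
t=4: δ = [3.621e-06, 6.035e-07, 6.035e-07, 1.207e-06]  ψ = [3, 0, 0, 3]  (obs o_4=0)
t=5: δ = [5.658e-08, 1.697e-07, 1.697e-07, 1.132e-07]  ψ = [0, 0, 0, 0]  (obs o_5=1)
t=6: δ = [5.304e-09, 5.304e-09, 1.591e-08, 7.956e-09]  ψ = [1, 2, 1, 2]  (obs o_6=5)
backtrack: best end state = 2; path = [2, 3, 3, 3, 0, 1, 2]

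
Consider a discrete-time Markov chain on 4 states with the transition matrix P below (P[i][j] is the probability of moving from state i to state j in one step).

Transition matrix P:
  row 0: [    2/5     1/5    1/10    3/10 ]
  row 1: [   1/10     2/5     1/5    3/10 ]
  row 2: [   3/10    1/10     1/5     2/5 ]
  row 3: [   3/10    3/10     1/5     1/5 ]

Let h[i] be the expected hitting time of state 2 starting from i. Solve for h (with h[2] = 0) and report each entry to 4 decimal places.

First-step conditioning: h[2] = 0; for i ≠ 2, h[i] = 1 + Σ_k P[i][k]·h[k].
  h[0] = 1 + 2/5·h[0] + 1/5·h[1] + 3/10·h[3]
  h[1] = 1 + 1/10·h[0] + 2/5·h[1] + 3/10·h[3]
  h[3] = 1 + 3/10·h[0] + 3/10·h[1] + 1/5·h[3]
Solving the 3×3 linear system over states ≠ 2 gives exactly h = [880/137, 770/137, 0, 790/137] (h[2] = 0 is the target).

h = [6.4234, 5.6204, 0.0000, 5.7664]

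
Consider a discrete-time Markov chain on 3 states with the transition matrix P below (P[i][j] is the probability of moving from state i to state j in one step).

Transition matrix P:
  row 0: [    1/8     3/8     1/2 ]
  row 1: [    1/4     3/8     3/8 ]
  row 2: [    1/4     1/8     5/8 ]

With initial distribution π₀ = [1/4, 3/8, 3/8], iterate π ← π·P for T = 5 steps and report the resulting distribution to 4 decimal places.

t=0: π = [0.2500, 0.3750, 0.3750]
t=1: π = [0.2188, 0.2813, 0.5000]
t=2: π = [0.2227, 0.2500, 0.5273]
t=3: π = [0.2222, 0.2432, 0.5347]
t=4: π = [0.2222, 0.2413, 0.5364]
t=5: π = [0.2222, 0.2409, 0.5369]

π = [0.2222, 0.2409, 0.5369]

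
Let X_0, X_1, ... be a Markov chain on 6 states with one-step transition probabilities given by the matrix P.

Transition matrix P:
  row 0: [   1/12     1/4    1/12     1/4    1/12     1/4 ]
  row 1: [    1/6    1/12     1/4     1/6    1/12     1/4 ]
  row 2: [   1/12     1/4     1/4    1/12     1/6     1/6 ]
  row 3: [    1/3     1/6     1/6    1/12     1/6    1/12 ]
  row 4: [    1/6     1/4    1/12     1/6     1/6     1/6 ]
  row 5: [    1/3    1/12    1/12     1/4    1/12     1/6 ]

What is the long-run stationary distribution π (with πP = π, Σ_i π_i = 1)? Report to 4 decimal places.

π = [0.1967, 0.1758, 0.1523, 0.1714, 0.1203, 0.1834]

Balance equations π_j = Σ_i π_i·P[i][j]:
  π_0 = 1/12·π_0 + 1/6·π_1 + 1/12·π_2 + 1/3·π_3 + 1/6·π_4 + 1/3·π_5
  π_1 = 1/4·π_0 + 1/12·π_1 + 1/4·π_2 + 1/6·π_3 + 1/4·π_4 + 1/12·π_5
  π_2 = 1/12·π_0 + 1/4·π_1 + 1/4·π_2 + 1/6·π_3 + 1/12·π_4 + 1/12·π_5
  π_3 = 1/4·π_0 + 1/6·π_1 + 1/12·π_2 + 1/12·π_3 + 1/6·π_4 + 1/4·π_5
  π_4 = 1/12·π_0 + 1/12·π_1 + 1/6·π_2 + 1/6·π_3 + 1/6·π_4 + 1/12·π_5
  normalize: π_0 + π_1 + π_2 + π_3 + π_4 + π_5 = 1
Solving the linear system gives exactly π = [27959/142129, 24992/142129, 21647/142129, 24357/142129, 17103/142129, 31/169].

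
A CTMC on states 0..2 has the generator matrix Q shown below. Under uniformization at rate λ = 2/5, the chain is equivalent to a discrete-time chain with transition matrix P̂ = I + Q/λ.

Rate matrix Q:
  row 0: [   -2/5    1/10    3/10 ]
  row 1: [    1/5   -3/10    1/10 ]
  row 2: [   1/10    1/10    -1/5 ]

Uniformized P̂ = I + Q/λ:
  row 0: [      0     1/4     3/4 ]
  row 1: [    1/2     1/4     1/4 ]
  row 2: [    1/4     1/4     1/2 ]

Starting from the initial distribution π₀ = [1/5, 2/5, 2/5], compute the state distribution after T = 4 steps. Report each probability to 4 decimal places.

π = [0.2492, 0.2500, 0.5008]

t=0: π = [0.2000, 0.4000, 0.4000]
t=1: π = [0.3000, 0.2500, 0.4500]
t=2: π = [0.2375, 0.2500, 0.5125]
t=3: π = [0.2531, 0.2500, 0.4969]
t=4: π = [0.2492, 0.2500, 0.5008]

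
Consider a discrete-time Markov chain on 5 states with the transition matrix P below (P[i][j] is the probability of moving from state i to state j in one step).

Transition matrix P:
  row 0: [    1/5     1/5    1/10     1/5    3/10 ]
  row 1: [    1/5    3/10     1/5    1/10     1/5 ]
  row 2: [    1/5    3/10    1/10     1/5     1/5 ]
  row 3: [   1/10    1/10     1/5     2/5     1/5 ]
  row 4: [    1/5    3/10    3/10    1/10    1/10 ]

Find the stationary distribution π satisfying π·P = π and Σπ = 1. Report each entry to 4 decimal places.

π = [0.1805, 0.2430, 0.1834, 0.1948, 0.1982]

Balance equations π_j = Σ_i π_i·P[i][j]:
  π_0 = 1/5·π_0 + 1/5·π_1 + 1/5·π_2 + 1/10·π_3 + 1/5·π_4
  π_1 = 1/5·π_0 + 3/10·π_1 + 3/10·π_2 + 1/10·π_3 + 3/10·π_4
  π_2 = 1/10·π_0 + 1/5·π_1 + 1/10·π_2 + 1/5·π_3 + 3/10·π_4
  π_3 = 1/5·π_0 + 1/10·π_1 + 1/5·π_2 + 2/5·π_3 + 1/10·π_4
  normalize: π_0 + π_1 + π_2 + π_3 + π_4 = 1
Solving the linear system gives exactly π = [1549/8581, 2085/8581, 1574/8581, 1672/8581, 1701/8581].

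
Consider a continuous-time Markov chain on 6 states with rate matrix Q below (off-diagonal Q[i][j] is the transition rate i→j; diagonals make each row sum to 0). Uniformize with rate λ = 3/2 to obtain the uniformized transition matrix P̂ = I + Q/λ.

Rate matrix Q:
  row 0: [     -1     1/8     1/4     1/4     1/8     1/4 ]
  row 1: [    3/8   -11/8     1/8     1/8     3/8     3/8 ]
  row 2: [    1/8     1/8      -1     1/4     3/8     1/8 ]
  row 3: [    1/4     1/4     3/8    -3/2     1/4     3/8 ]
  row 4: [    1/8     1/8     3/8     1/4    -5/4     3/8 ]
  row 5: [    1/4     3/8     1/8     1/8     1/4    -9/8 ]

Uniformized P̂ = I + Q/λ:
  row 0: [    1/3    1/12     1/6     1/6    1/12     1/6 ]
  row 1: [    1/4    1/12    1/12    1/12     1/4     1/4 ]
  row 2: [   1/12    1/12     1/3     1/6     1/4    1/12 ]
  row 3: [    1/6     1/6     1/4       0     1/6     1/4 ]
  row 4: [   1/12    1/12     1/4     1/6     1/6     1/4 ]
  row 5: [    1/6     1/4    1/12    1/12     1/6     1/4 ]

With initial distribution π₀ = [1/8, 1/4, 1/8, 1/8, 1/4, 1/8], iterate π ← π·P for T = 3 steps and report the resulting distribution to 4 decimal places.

t=0: π = [0.1250, 0.2500, 0.1250, 0.1250, 0.2500, 0.1250]
t=1: π = [0.1771, 0.1146, 0.1875, 0.1146, 0.1875, 0.2188]
t=2: π = [0.1745, 0.1293, 0.1953, 0.1198, 0.1771, 0.2040]
t=3: π = [0.1755, 0.1273, 0.1962, 0.1189, 0.1792, 0.2029]

π = [0.1755, 0.1273, 0.1962, 0.1189, 0.1792, 0.2029]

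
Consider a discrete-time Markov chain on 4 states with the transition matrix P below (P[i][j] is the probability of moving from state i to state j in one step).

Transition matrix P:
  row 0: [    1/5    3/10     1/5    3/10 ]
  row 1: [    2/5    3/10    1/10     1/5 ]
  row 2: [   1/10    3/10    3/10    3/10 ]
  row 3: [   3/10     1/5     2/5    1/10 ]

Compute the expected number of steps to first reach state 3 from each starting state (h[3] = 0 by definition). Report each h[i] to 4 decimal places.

h = [3.7037, 4.0741, 3.7037, 0.0000]

First-step conditioning: h[3] = 0; for i ≠ 3, h[i] = 1 + Σ_k P[i][k]·h[k].
  h[0] = 1 + 1/5·h[0] + 3/10·h[1] + 1/5·h[2]
  h[1] = 1 + 2/5·h[0] + 3/10·h[1] + 1/10·h[2]
  h[2] = 1 + 1/10·h[0] + 3/10·h[1] + 3/10·h[2]
Solving the 3×3 linear system over states ≠ 3 gives exactly h = [100/27, 110/27, 100/27, 0] (h[3] = 0 is the target).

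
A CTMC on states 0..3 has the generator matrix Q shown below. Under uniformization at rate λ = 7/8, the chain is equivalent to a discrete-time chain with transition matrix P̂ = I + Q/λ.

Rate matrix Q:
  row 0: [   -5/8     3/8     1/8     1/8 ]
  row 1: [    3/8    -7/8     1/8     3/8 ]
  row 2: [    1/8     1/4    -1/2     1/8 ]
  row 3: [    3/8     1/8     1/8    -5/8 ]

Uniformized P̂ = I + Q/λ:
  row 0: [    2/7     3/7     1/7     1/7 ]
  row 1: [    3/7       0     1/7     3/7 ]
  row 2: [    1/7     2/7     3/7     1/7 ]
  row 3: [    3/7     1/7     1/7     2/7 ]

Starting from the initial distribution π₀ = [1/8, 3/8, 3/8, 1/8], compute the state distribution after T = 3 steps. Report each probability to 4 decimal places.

π = [0.3225, 0.2289, 0.2041, 0.2445]

t=0: π = [0.1250, 0.3750, 0.3750, 0.1250]
t=1: π = [0.3036, 0.1786, 0.2500, 0.2679]
t=2: π = [0.3138, 0.2398, 0.2143, 0.2321]
t=3: π = [0.3225, 0.2289, 0.2041, 0.2445]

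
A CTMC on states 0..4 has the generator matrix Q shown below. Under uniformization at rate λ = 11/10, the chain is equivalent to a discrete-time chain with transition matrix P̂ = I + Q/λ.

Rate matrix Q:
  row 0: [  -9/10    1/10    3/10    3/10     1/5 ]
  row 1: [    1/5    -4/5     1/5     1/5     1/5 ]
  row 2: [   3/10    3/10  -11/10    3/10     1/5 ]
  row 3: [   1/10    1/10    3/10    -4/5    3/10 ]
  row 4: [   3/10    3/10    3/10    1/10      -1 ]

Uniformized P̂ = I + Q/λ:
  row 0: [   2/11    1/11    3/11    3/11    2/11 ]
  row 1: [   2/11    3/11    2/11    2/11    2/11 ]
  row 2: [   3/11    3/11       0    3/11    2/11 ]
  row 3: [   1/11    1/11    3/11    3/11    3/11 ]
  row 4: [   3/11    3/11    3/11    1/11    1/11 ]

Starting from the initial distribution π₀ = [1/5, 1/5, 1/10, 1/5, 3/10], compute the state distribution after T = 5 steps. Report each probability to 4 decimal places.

t=0: π = [0.2000, 0.2000, 0.1000, 0.2000, 0.3000]
t=1: π = [0.2000, 0.2000, 0.2273, 0.2000, 0.1727]
t=2: π = [0.2000, 0.2000, 0.1926, 0.2231, 0.1843]
t=3: π = [0.1958, 0.1958, 0.2020, 0.2210, 0.1853]
t=4: π = [0.1969, 0.1969, 0.1998, 0.2212, 0.1851]
t=5: π = [0.1967, 0.1967, 0.2003, 0.2212, 0.1851]

π = [0.1967, 0.1967, 0.2003, 0.2212, 0.1851]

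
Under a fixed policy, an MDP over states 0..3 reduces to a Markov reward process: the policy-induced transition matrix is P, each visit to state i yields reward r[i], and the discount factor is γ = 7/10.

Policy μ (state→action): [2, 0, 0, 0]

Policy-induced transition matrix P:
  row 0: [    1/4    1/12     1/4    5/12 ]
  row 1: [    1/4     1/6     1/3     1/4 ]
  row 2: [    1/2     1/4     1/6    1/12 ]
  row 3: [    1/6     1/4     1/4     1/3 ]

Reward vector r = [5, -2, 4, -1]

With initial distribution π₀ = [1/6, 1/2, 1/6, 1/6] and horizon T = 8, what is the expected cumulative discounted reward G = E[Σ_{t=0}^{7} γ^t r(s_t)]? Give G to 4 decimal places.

G = 4.2117

t=0: π = [0.1667, 0.5000, 0.1667, 0.1667], E[r] = 0.3333, γ^t·E[r] = 0.333333, running G = 0.333333
t=1: π = [0.2778, 0.1806, 0.2778, 0.2639], E[r] = 1.8750, γ^t·E[r] = 1.312500, running G = 1.645833
t=2: π = [0.2975, 0.1887, 0.2419, 0.2720], E[r] = 1.8056, γ^t·E[r] = 0.884722, running G = 2.530556
t=3: π = [0.2878, 0.1847, 0.2456, 0.2819], E[r] = 1.7700, γ^t·E[r] = 0.607098, running G = 3.137654
t=4: π = [0.2879, 0.1866, 0.2449, 0.2805], E[r] = 1.7654, γ^t·E[r] = 0.423869, running G = 3.561522
t=5: π = [0.2879, 0.1865, 0.2451, 0.2805], E[r] = 1.7664, γ^t·E[r] = 0.296875, running G = 3.858397
t=6: π = [0.2879, 0.1865, 0.2451, 0.2805], E[r] = 1.7665, γ^t·E[r] = 0.207828, running G = 4.066225
t=7: π = [0.2879, 0.1865, 0.2451, 0.2805], E[r] = 1.7665, γ^t·E[r] = 0.145480, running G = 4.211705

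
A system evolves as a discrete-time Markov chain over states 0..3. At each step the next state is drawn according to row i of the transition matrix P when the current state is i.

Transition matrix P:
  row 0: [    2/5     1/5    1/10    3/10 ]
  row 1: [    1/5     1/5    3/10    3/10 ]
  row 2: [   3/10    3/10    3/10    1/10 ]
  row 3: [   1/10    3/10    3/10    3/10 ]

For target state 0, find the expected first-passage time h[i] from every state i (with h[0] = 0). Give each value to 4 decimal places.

First-step conditioning: h[0] = 0; for i ≠ 0, h[i] = 1 + Σ_k P[i][k]·h[k].
  h[1] = 1 + 1/5·h[1] + 3/10·h[2] + 3/10·h[3]
  h[2] = 1 + 3/10·h[1] + 3/10·h[2] + 1/10·h[3]
  h[3] = 1 + 3/10·h[1] + 3/10·h[2] + 3/10·h[3]
Solving the 3×3 linear system over states ≠ 0 gives exactly h = [0, 500/103, 440/103, 550/103] (h[0] = 0 is the target).

h = [0.0000, 4.8544, 4.2718, 5.3398]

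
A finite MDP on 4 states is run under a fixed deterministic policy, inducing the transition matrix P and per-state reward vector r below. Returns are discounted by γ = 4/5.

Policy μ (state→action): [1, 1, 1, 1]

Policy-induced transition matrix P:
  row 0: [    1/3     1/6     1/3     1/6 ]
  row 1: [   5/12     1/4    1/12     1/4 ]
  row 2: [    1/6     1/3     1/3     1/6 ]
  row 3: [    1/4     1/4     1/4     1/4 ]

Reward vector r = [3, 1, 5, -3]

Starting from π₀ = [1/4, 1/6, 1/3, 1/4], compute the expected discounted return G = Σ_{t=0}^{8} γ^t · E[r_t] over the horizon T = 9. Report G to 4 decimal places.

G = 7.8054

t=0: π = [0.2500, 0.1667, 0.3333, 0.2500], E[r] = 1.8333, γ^t·E[r] = 1.833333, running G = 1.833333
t=1: π = [0.2708, 0.2569, 0.2708, 0.2014], E[r] = 1.8194, γ^t·E[r] = 1.455556, running G = 3.288889
t=2: π = [0.2928, 0.2500, 0.2523, 0.2049], E[r] = 1.7755, γ^t·E[r] = 1.136296, running G = 4.425185
t=3: π = [0.2950, 0.2466, 0.2538, 0.2046], E[r] = 1.7868, γ^t·E[r] = 0.914864, running G = 5.340049
t=4: π = [0.2945, 0.2466, 0.2546, 0.2043], E[r] = 1.7905, γ^t·E[r] = 0.733406, running G = 6.073455
t=5: π = [0.2944, 0.2467, 0.2547, 0.2042], E[r] = 1.7906, γ^t·E[r] = 0.586738, running G = 6.660193
t=6: π = [0.2944, 0.2467, 0.2546, 0.2042], E[r] = 1.7905, γ^t·E[r] = 0.469359, running G = 7.129551
t=7: π = [0.2944, 0.2467, 0.2546, 0.2042], E[r] = 1.7904, γ^t·E[r] = 0.375484, running G = 7.505035
t=8: π = [0.2944, 0.2467, 0.2546, 0.2042], E[r] = 1.7905, γ^t·E[r] = 0.300388, running G = 7.805423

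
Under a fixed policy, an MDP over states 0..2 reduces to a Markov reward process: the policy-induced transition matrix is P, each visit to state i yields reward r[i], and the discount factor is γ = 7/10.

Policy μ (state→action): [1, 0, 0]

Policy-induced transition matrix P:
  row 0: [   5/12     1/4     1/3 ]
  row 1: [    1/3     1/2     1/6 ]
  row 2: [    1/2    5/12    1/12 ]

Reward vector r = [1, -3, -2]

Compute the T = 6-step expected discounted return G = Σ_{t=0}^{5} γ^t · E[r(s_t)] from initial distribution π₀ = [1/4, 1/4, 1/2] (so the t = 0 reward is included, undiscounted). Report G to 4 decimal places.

G = -3.7184

t=0: π = [0.2500, 0.2500, 0.5000], E[r] = -1.5000, γ^t·E[r] = -1.500000, running G = -1.500000
t=1: π = [0.4375, 0.3958, 0.1667], E[r] = -1.0833, γ^t·E[r] = -0.758333, running G = -2.258333
t=2: π = [0.3976, 0.3767, 0.2257], E[r] = -1.1840, γ^t·E[r] = -0.580174, running G = -2.838507
t=3: π = [0.4041, 0.3818, 0.2141], E[r] = -1.1696, γ^t·E[r] = -0.401159, running G = -3.239666
t=4: π = [0.4027, 0.3811, 0.2162], E[r] = -1.1731, γ^t·E[r] = -0.281651, running G = -3.521317
t=5: π = [0.4029, 0.3813, 0.2158], E[r] = -1.1726, γ^t·E[r] = -0.197071, running G = -3.718388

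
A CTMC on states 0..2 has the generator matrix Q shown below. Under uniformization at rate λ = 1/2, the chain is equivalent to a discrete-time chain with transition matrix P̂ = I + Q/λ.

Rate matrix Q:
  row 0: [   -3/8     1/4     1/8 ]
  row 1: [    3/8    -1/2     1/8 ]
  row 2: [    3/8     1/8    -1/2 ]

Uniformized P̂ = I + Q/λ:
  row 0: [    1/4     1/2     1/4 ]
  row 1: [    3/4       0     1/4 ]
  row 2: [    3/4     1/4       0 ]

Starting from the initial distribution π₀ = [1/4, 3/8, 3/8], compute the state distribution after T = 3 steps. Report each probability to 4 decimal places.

t=0: π = [0.2500, 0.3750, 0.3750]
t=1: π = [0.6250, 0.2188, 0.1563]
t=2: π = [0.4375, 0.3516, 0.2109]
t=3: π = [0.5313, 0.2715, 0.1973]

π = [0.5313, 0.2715, 0.1973]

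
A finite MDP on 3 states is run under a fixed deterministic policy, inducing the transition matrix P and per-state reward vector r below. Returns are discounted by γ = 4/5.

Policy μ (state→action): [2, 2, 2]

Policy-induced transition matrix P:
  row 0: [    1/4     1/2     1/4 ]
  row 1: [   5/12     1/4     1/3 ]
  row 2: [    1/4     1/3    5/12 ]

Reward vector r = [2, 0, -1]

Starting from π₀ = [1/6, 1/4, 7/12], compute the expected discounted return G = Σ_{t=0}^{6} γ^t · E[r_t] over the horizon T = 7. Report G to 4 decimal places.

t=0: π = [0.1667, 0.2500, 0.5833], E[r] = -0.2500, γ^t·E[r] = -0.250000, running G = -0.250000
t=1: π = [0.2917, 0.3403, 0.3681], E[r] = 0.2153, γ^t·E[r] = 0.172222, running G = -0.077778
t=2: π = [0.3067, 0.3536, 0.3397], E[r] = 0.2737, γ^t·E[r] = 0.175185, running G = 0.097407
t=3: π = [0.3089, 0.3550, 0.3361], E[r] = 0.2818, γ^t·E[r] = 0.144272, running G = 0.241679
t=4: π = [0.3092, 0.3552, 0.3356], E[r] = 0.2827, γ^t·E[r] = 0.115807, running G = 0.357486
t=5: π = [0.3092, 0.3553, 0.3355], E[r] = 0.2829, γ^t·E[r] = 0.092693, running G = 0.450180
t=6: π = [0.3092, 0.3553, 0.3355], E[r] = 0.2829, γ^t·E[r] = 0.074158, running G = 0.524338

G = 0.5243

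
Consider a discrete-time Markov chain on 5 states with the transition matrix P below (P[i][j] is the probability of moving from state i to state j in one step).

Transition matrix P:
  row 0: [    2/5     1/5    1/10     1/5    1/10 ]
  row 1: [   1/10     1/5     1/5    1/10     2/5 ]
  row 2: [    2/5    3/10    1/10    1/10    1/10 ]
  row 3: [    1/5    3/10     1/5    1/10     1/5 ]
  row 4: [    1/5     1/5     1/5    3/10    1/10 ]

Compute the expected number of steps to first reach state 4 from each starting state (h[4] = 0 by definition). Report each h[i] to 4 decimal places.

First-step conditioning: h[4] = 0; for i ≠ 4, h[i] = 1 + Σ_k P[i][k]·h[k].
  h[0] = 1 + 2/5·h[0] + 1/5·h[1] + 1/10·h[2] + 1/5·h[3]
  h[1] = 1 + 1/10·h[0] + 1/5·h[1] + 1/5·h[2] + 1/10·h[3]
  h[2] = 1 + 2/5·h[0] + 3/10·h[1] + 1/10·h[2] + 1/10·h[3]
  h[3] = 1 + 1/5·h[0] + 3/10·h[1] + 1/5·h[2] + 1/10·h[3]
Solving the 4×4 linear system over states ≠ 4 gives exactly h = [5555/1019, 3945/1019, 5460/1019, 4895/1019, 0] (h[4] = 0 is the target).

h = [5.4514, 3.8714, 5.3582, 4.8037, 0.0000]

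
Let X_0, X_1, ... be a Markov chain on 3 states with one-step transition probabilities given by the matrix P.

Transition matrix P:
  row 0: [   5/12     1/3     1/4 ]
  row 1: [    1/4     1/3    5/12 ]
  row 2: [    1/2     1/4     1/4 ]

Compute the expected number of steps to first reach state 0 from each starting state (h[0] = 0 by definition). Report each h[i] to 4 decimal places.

First-step conditioning: h[0] = 0; for i ≠ 0, h[i] = 1 + Σ_k P[i][k]·h[k].
  h[1] = 1 + 1/3·h[1] + 5/12·h[2]
  h[2] = 1 + 1/4·h[1] + 1/4·h[2]
Solving the 2×2 linear system over states ≠ 0 gives exactly h = [0, 56/19, 44/19] (h[0] = 0 is the target).

h = [0.0000, 2.9474, 2.3158]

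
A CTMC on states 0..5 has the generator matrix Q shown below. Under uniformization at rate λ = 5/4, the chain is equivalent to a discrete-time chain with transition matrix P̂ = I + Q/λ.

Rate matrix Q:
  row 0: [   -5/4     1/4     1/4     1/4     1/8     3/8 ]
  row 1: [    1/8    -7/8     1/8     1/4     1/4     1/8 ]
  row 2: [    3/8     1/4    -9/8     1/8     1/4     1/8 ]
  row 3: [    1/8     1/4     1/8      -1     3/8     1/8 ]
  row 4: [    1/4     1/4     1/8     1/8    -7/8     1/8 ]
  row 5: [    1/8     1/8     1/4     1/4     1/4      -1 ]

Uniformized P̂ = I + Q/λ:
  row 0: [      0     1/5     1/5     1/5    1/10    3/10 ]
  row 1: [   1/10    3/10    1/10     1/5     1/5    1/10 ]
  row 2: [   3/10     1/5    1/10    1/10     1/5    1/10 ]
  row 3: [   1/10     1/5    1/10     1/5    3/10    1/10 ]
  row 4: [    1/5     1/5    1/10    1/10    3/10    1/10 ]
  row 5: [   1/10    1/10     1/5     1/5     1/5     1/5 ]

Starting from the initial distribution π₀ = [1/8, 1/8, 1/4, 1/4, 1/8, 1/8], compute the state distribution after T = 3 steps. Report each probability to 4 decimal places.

π = [0.1349, 0.2063, 0.1276, 0.1648, 0.2256, 0.1409]

t=0: π = [0.1250, 0.1250, 0.2500, 0.2500, 0.1250, 0.1250]
t=1: π = [0.1500, 0.2000, 0.1250, 0.1625, 0.2250, 0.1375]
t=2: π = [0.1325, 0.2063, 0.1288, 0.1650, 0.2238, 0.1438]
t=3: π = [0.1349, 0.2063, 0.1276, 0.1648, 0.2256, 0.1409]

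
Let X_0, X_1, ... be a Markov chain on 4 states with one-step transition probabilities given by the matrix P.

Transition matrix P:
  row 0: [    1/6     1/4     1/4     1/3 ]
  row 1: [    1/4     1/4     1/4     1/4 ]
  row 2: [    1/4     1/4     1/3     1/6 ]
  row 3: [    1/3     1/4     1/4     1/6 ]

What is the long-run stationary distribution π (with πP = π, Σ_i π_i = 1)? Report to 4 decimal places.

Balance equations π_j = Σ_i π_i·P[i][j]:
  π_0 = 1/6·π_0 + 1/4·π_1 + 1/4·π_2 + 1/3·π_3
  π_1 = 1/4·π_0 + 1/4·π_1 + 1/4·π_2 + 1/4·π_3
  π_2 = 1/4·π_0 + 1/4·π_1 + 1/3·π_2 + 1/4·π_3
  normalize: π_0 + π_1 + π_2 + π_3 = 1
Solving the linear system gives exactly π = [153/616, 1/4, 3/11, 141/616].

π = [0.2484, 0.2500, 0.2727, 0.2289]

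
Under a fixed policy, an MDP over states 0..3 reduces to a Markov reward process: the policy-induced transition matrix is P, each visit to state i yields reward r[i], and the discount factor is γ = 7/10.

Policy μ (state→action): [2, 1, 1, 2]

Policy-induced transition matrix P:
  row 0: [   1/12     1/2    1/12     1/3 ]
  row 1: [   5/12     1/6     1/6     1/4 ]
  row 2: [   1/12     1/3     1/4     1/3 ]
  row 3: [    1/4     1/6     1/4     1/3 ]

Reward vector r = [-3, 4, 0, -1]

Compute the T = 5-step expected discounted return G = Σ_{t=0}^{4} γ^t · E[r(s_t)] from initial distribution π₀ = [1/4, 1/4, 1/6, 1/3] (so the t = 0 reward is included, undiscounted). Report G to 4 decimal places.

G = 0.1174

t=0: π = [0.2500, 0.2500, 0.1667, 0.3333], E[r] = -0.0833, γ^t·E[r] = -0.083333, running G = -0.083333
t=1: π = [0.2222, 0.2778, 0.1875, 0.3125], E[r] = 0.1319, γ^t·E[r] = 0.092361, running G = 0.009028
t=2: π = [0.2280, 0.2720, 0.1898, 0.3102], E[r] = 0.0938, γ^t·E[r] = 0.045938, running G = 0.054965
t=3: π = [0.2257, 0.2743, 0.1893, 0.3107], E[r] = 0.1095, γ^t·E[r] = 0.037549, running G = 0.092514
t=4: π = [0.2265, 0.2735, 0.1895, 0.3105], E[r] = 0.1037, γ^t·E[r] = 0.024898, running G = 0.117412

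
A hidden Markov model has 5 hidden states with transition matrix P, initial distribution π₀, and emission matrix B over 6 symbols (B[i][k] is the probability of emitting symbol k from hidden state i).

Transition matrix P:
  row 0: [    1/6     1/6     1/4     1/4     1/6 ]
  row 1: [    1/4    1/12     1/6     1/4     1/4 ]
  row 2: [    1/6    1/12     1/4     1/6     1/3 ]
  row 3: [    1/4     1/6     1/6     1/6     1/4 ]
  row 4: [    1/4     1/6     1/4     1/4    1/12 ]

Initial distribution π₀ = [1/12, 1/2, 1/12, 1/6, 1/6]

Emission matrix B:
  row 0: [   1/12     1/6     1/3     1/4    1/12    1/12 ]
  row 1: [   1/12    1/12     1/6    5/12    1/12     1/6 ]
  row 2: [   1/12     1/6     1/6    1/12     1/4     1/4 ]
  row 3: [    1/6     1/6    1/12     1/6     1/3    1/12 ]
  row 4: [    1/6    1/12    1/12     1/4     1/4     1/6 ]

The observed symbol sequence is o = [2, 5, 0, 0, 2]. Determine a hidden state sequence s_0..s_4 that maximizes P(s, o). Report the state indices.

t=0: δ = [2.778e-02, 8.333e-02, 1.389e-02, 1.389e-02, 1.389e-02]  (obs o_0=2)
t=1: δ = [1.736e-03, 1.157e-03, 3.472e-03, 1.736e-03, 3.472e-03]  ψ = [1, 1, 1, 1, 1]  (obs o_1=5)
t=2: δ = [7.234e-05, 4.823e-05, 7.234e-05, 1.447e-04, 1.929e-04]  ψ = [4, 4, 2, 4, 2]  (obs o_2=0)
t=3: δ = [4.019e-06, 2.679e-06, 4.019e-06, 8.038e-06, 6.028e-06]  ψ = [4, 4, 4, 4, 3]  (obs o_3=0)
t=4: δ = [6.698e-07, 2.233e-07, 2.512e-07, 1.256e-07, 1.674e-07]  ψ = [3, 3, 4, 4, 3]  (obs o_4=2)
backtrack: best end state = 0; path = [1, 2, 4, 3, 0]

path = [1, 2, 4, 3, 0]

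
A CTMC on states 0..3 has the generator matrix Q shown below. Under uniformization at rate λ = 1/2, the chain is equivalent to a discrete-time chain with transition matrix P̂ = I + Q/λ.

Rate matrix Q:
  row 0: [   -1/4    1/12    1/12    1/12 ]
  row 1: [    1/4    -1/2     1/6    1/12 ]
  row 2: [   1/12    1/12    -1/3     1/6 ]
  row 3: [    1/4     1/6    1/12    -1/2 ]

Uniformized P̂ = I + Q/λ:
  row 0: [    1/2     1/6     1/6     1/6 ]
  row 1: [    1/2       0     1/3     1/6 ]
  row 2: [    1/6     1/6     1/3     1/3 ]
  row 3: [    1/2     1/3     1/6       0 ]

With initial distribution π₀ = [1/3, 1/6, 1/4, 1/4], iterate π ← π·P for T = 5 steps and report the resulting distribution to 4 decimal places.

t=0: π = [0.3333, 0.1667, 0.2500, 0.2500]
t=1: π = [0.4167, 0.1806, 0.2361, 0.1667]
t=2: π = [0.4213, 0.1644, 0.2361, 0.1782]
t=3: π = [0.4213, 0.1690, 0.2334, 0.1763]
t=4: π = [0.4222, 0.1679, 0.2337, 0.1762]
t=5: π = [0.4221, 0.1680, 0.2336, 0.1763]

π = [0.4221, 0.1680, 0.2336, 0.1763]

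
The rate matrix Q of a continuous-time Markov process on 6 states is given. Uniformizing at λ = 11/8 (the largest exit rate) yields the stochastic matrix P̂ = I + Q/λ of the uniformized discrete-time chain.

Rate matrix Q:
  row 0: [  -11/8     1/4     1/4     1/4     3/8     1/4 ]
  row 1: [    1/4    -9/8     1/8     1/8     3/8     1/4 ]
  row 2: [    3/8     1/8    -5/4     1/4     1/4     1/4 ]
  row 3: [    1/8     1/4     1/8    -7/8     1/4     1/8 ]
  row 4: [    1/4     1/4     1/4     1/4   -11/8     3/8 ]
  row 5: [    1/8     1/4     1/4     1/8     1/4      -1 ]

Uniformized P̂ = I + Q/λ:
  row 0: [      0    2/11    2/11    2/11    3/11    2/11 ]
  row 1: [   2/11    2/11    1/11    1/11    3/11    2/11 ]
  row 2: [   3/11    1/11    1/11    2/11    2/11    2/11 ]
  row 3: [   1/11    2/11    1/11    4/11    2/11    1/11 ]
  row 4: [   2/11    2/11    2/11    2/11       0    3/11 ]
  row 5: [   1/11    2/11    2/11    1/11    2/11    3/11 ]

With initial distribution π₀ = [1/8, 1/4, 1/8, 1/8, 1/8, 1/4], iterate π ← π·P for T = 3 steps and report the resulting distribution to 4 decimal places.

π = [0.1351, 0.1691, 0.1377, 0.1800, 0.1779, 0.2001]

t=0: π = [0.1250, 0.2500, 0.1250, 0.1250, 0.1250, 0.2500]
t=1: π = [0.1364, 0.1705, 0.1364, 0.1591, 0.1932, 0.2045]
t=2: π = [0.1364, 0.1694, 0.1395, 0.1767, 0.1746, 0.2035]
t=3: π = [0.1351, 0.1691, 0.1377, 0.1800, 0.1779, 0.2001]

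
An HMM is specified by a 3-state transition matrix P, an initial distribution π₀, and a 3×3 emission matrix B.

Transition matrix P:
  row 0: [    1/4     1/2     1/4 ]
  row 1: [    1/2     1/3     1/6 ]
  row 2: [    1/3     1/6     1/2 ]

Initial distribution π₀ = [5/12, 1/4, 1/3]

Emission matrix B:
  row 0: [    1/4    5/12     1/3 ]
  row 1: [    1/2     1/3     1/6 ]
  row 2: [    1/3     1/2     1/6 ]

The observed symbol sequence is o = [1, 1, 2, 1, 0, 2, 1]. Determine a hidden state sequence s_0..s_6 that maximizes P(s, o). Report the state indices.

t=0: δ = [1.736e-01, 8.333e-02, 1.667e-01]  (obs o_0=1)
t=1: δ = [2.315e-02, 2.894e-02, 4.167e-02]  ψ = [2, 0, 2]  (obs o_1=1)
t=2: δ = [4.823e-03, 1.929e-03, 3.472e-03]  ψ = [1, 0, 2]  (obs o_2=2)
t=3: δ = [5.023e-04, 8.038e-04, 8.681e-04]  ψ = [0, 0, 2]  (obs o_3=1)
t=4: δ = [1.005e-04, 1.340e-04, 1.447e-04]  ψ = [1, 1, 2]  (obs o_4=0)
t=5: δ = [2.233e-05, 8.372e-06, 1.206e-05]  ψ = [1, 0, 2]  (obs o_5=2)
t=6: δ = [2.326e-06, 3.721e-06, 3.014e-06]  ψ = [0, 0, 2]  (obs o_6=1)
backtrack: best end state = 1; path = [0, 1, 0, 1, 1, 0, 1]

path = [0, 1, 0, 1, 1, 0, 1]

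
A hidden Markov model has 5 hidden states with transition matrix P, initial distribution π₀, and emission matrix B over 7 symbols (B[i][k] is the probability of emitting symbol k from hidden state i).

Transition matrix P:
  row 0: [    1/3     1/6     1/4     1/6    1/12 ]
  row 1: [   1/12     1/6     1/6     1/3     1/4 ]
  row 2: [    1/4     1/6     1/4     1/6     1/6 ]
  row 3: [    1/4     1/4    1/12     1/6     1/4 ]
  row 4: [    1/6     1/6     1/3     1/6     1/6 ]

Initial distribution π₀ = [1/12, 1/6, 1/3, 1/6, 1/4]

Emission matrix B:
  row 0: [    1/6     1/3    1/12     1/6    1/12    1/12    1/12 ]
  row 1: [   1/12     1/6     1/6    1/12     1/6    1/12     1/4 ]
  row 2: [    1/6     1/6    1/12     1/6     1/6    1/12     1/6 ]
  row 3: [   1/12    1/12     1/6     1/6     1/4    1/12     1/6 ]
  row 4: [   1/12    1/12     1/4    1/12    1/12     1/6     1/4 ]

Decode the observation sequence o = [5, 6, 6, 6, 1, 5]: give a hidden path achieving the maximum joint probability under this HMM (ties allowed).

t=0: δ = [6.944e-03, 1.389e-02, 2.778e-02, 1.389e-02, 4.167e-02]  (obs o_0=5)
t=1: δ = [5.787e-04, 1.736e-03, 2.315e-03, 1.157e-03, 1.736e-03]  ψ = [2, 4, 4, 4, 4]  (obs o_1=6)
t=2: δ = [4.823e-05, 9.645e-05, 9.645e-05, 9.645e-05, 1.085e-04]  ψ = [2, 2, 2, 1, 1]  (obs o_2=6)
t=3: δ = [2.009e-06, 6.028e-06, 6.028e-06, 5.358e-06, 6.028e-06]  ψ = [2, 3, 4, 1, 1]  (obs o_3=6)
t=4: δ = [5.023e-07, 2.233e-07, 3.349e-07, 1.674e-07, 1.256e-07]  ψ = [2, 3, 4, 1, 1]  (obs o_4=1)
t=5: δ = [1.395e-08, 6.977e-09, 1.047e-08, 6.977e-09, 9.303e-09]  ψ = [0, 0, 0, 0, 1]  (obs o_5=5)
backtrack: best end state = 0; path = [4, 1, 4, 2, 0, 0]

path = [4, 1, 4, 2, 0, 0]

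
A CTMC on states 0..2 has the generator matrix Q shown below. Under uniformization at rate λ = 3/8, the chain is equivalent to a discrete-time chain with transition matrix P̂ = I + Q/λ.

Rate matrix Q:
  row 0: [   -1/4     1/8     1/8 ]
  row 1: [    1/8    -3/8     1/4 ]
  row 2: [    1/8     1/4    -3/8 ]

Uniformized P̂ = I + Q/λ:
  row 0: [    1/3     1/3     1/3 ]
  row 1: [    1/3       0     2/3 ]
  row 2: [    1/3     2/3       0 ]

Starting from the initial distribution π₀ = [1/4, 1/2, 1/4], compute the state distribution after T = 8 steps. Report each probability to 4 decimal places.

π = [0.3333, 0.3382, 0.3285]

t=0: π = [0.2500, 0.5000, 0.2500]
t=1: π = [0.3333, 0.2500, 0.4167]
t=2: π = [0.3333, 0.3889, 0.2778]
t=3: π = [0.3333, 0.2963, 0.3704]
t=4: π = [0.3333, 0.3580, 0.3086]
t=5: π = [0.3333, 0.3169, 0.3498]
t=6: π = [0.3333, 0.3443, 0.3224]
t=7: π = [0.3333, 0.3260, 0.3406]
t=8: π = [0.3333, 0.3382, 0.3285]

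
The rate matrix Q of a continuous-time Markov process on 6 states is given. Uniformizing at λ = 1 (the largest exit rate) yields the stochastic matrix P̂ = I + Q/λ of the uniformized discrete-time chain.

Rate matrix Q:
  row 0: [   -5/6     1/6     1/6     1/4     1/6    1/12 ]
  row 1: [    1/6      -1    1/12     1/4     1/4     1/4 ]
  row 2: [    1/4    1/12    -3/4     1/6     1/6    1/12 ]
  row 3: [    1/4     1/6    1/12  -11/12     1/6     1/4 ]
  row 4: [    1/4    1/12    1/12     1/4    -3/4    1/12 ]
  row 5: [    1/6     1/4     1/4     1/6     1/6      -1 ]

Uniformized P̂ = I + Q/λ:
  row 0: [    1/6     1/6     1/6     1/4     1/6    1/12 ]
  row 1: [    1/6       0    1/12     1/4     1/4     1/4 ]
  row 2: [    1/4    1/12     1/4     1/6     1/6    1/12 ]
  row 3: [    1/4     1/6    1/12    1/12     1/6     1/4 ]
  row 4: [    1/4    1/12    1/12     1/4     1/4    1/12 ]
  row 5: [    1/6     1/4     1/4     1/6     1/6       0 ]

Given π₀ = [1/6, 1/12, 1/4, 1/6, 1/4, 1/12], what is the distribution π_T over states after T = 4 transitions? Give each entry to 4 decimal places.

t=0: π = [0.1667, 0.0833, 0.2500, 0.1667, 0.2500, 0.0833]
t=1: π = [0.2222, 0.1181, 0.1528, 0.1944, 0.1944, 0.1181]
t=2: π = [0.2118, 0.1279, 0.1470, 0.1950, 0.1927, 0.1256]
t=3: π = [0.2112, 0.1275, 0.1464, 0.1948, 0.1934, 0.1267]
t=4: π = [0.2112, 0.1277, 0.1465, 0.1948, 0.1934, 0.1265]

π = [0.2112, 0.1277, 0.1465, 0.1948, 0.1934, 0.1265]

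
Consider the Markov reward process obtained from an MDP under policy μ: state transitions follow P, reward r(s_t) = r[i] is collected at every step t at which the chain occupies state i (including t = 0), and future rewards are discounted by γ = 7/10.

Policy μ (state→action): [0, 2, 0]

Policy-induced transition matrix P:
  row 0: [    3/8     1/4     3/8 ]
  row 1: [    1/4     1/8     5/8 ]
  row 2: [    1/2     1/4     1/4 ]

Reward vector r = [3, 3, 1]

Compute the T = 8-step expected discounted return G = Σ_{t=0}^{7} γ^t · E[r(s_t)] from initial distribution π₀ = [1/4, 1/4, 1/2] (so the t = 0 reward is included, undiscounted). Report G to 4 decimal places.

G = 6.7952

t=0: π = [0.2500, 0.2500, 0.5000], E[r] = 2.0000, γ^t·E[r] = 2.000000, running G = 2.000000
t=1: π = [0.4063, 0.2188, 0.3750], E[r] = 2.2500, γ^t·E[r] = 1.575000, running G = 3.575000
t=2: π = [0.3945, 0.2227, 0.3828], E[r] = 2.2344, γ^t·E[r] = 1.094844, running G = 4.669844
t=3: π = [0.3950, 0.2222, 0.3828], E[r] = 2.2344, γ^t·E[r] = 0.766391, running G = 5.436234
t=4: π = [0.3951, 0.2222, 0.3827], E[r] = 2.2346, γ^t·E[r] = 0.536532, running G = 5.972766
t=5: π = [0.3951, 0.2222, 0.3827], E[r] = 2.2346, γ^t·E[r] = 0.375562, running G = 6.348329
t=6: π = [0.3951, 0.2222, 0.3827], E[r] = 2.2346, γ^t·E[r] = 0.262895, running G = 6.611223
t=7: π = [0.3951, 0.2222, 0.3827], E[r] = 2.2346, γ^t·E[r] = 0.184026, running G = 6.795250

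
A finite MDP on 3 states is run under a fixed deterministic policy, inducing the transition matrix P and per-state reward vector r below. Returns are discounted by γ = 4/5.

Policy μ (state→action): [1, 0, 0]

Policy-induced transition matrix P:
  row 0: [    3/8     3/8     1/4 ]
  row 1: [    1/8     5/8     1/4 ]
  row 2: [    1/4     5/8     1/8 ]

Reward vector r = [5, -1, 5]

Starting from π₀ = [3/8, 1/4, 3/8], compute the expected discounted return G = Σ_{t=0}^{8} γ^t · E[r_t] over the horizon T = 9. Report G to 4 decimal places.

t=0: π = [0.3750, 0.2500, 0.3750], E[r] = 3.5000, γ^t·E[r] = 3.500000, running G = 3.500000
t=1: π = [0.2656, 0.5313, 0.2031], E[r] = 1.8125, γ^t·E[r] = 1.450000, running G = 4.950000
t=2: π = [0.2168, 0.5586, 0.2246], E[r] = 1.6484, γ^t·E[r] = 1.055000, running G = 6.005000
t=3: π = [0.2073, 0.5708, 0.2219], E[r] = 1.5752, γ^t·E[r] = 0.806500, running G = 6.811500
t=4: π = [0.2046, 0.5732, 0.2223], E[r] = 1.5609, γ^t·E[r] = 0.639350, running G = 7.450850
t=5: π = [0.2039, 0.5739, 0.2222], E[r] = 1.5568, γ^t·E[r] = 0.510145, running G = 7.960995
t=6: π = [0.2038, 0.5740, 0.2222], E[r] = 1.5559, γ^t·E[r] = 0.407866, running G = 8.368861
t=7: π = [0.2037, 0.5741, 0.2222], E[r] = 1.5556, γ^t·E[r] = 0.326241, running G = 8.695101
t=8: π = [0.2037, 0.5741, 0.2222], E[r] = 1.5556, γ^t·E[r] = 0.260982, running G = 8.956083

G = 8.9561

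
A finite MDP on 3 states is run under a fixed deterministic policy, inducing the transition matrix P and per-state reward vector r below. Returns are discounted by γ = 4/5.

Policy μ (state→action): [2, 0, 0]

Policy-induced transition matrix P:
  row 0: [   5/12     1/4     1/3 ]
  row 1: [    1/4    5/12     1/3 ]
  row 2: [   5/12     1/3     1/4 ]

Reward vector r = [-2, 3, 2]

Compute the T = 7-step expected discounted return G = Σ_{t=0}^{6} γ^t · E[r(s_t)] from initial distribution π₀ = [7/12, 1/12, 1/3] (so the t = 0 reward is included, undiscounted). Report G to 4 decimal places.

t=0: π = [0.5833, 0.0833, 0.3333], E[r] = -0.2500, γ^t·E[r] = -0.250000, running G = -0.250000
t=1: π = [0.4028, 0.2917, 0.3056], E[r] = 0.6806, γ^t·E[r] = 0.544444, running G = 0.294444
t=2: π = [0.3681, 0.3241, 0.3079], E[r] = 0.8519, γ^t·E[r] = 0.545185, running G = 0.839630
t=3: π = [0.3627, 0.3297, 0.3077], E[r] = 0.8791, γ^t·E[r] = 0.450074, running G = 1.289704
t=4: π = [0.3617, 0.3306, 0.3077], E[r] = 0.8837, γ^t·E[r] = 0.361962, running G = 1.651666
t=5: π = [0.3616, 0.3307, 0.3077], E[r] = 0.8845, γ^t·E[r] = 0.289820, running G = 1.941486
t=6: π = [0.3615, 0.3308, 0.3077], E[r] = 0.8846, γ^t·E[r] = 0.231890, running G = 2.173376

G = 2.1734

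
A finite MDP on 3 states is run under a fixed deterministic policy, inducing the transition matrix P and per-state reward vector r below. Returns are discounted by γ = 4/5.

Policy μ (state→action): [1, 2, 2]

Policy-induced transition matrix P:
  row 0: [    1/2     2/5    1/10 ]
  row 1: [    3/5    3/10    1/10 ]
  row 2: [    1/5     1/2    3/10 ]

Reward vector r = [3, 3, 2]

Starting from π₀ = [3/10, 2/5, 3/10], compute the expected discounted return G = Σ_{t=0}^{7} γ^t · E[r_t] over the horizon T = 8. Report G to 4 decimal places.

t=0: π = [0.3000, 0.4000, 0.3000], E[r] = 2.7000, γ^t·E[r] = 2.700000, running G = 2.700000
t=1: π = [0.4500, 0.3900, 0.1600], E[r] = 2.8400, γ^t·E[r] = 2.272000, running G = 4.972000
t=2: π = [0.4910, 0.3770, 0.1320], E[r] = 2.8680, γ^t·E[r] = 1.835520, running G = 6.807520
t=3: π = [0.4981, 0.3755, 0.1264], E[r] = 2.8736, γ^t·E[r] = 1.471283, running G = 8.278803
t=4: π = [0.4996, 0.3751, 0.1253], E[r] = 2.8747, γ^t·E[r] = 1.177485, running G = 9.456289
t=5: π = [0.4999, 0.3750, 0.1251], E[r] = 2.8749, γ^t·E[r] = 0.942062, running G = 10.398350
t=6: π = [0.5000, 0.3750, 0.1250], E[r] = 2.8750, γ^t·E[r] = 0.753661, running G = 11.152011
t=7: π = [0.5000, 0.3750, 0.1250], E[r] = 2.8750, γ^t·E[r] = 0.602931, running G = 11.754942

G = 11.7549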